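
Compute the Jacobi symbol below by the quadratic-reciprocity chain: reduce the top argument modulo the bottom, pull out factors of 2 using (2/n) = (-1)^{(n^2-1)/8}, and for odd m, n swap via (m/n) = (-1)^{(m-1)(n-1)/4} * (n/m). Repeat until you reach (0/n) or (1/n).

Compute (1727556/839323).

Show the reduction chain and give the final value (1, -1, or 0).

(1727556/839323): 1727556 mod 839323 = 48910, so (1727556/839323) = (48910/839323)
factor out 2^1: 48910 = 2^1·24455; with 839323 mod 8 = 3, (2/839323) = -1; sign now -1; continue with (24455/839323)
flip (24455/839323) -> (839323/24455): both odd, 24455 mod 4 = 3, 839323 mod 4 = 3, so the flip contributes -1; sign now +1
(839323/24455): 839323 mod 24455 = 7853, so (839323/24455) = (7853/24455)
flip (7853/24455) -> (24455/7853): both odd, 7853 mod 4 = 1, 24455 mod 4 = 3, so the flip contributes +1; sign now +1
(24455/7853): 24455 mod 7853 = 896, so (24455/7853) = (896/7853)
factor out 2^7: 896 = 2^7·7; with 7853 mod 8 = 5, (2/7853) = -1; sign now -1; continue with (7/7853)
flip (7/7853) -> (7853/7): both odd, 7 mod 4 = 3, 7853 mod 4 = 1, so the flip contributes +1; sign now -1
(7853/7): 7853 mod 7 = 6, so (7853/7) = (6/7)
factor out 2^1: 6 = 2^1·3; with 7 mod 8 = 7, (2/7) = +1; sign now -1; continue with (3/7)
flip (3/7) -> (7/3): both odd, 3 mod 4 = 3, 7 mod 4 = 3, so the flip contributes -1; sign now +1
(7/3): 7 mod 3 = 1, so (7/3) = (1/3)
reached (1/3) = 1, so the symbol is +1

1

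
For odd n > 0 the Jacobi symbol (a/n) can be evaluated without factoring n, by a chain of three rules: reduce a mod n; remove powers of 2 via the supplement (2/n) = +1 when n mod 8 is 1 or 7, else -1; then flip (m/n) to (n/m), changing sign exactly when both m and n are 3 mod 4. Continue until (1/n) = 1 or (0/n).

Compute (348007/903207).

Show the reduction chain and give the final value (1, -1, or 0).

-1

reciprocity: (348007/903207) = -1·(903207/348007) since 348007 mod 4 = 3, 903207 mod 4 = 3; sign now -1
(903207/348007) = (207193/348007)   [reduce mod 348007]
reciprocity: (207193/348007) = +1·(348007/207193) since 207193 mod 4 = 1, 348007 mod 4 = 3; sign now -1
(348007/207193) = (140814/207193)   [reduce mod 207193]
140814 = 2^1·70407; (2/207193) = +1 since 207193 mod 8 = 1, so (140814/207193) = (+1)^1·(70407/207193); sign now -1
reciprocity: (70407/207193) = +1·(207193/70407) since 70407 mod 4 = 3, 207193 mod 4 = 1; sign now -1
(207193/70407) = (66379/70407)   [reduce mod 70407]
reciprocity: (66379/70407) = -1·(70407/66379) since 66379 mod 4 = 3, 70407 mod 4 = 3; sign now +1
(70407/66379) = (4028/66379)   [reduce mod 66379]
4028 = 2^2·1007; (2/66379) = -1 since 66379 mod 8 = 3, so (4028/66379) = (-1)^2·(1007/66379); sign now +1
reciprocity: (1007/66379) = -1·(66379/1007) since 1007 mod 4 = 3, 66379 mod 4 = 3; sign now -1
(66379/1007) = (924/1007)   [reduce mod 1007]
924 = 2^2·231; (2/1007) = +1 since 1007 mod 8 = 7, so (924/1007) = (+1)^2·(231/1007); sign now -1
reciprocity: (231/1007) = -1·(1007/231) since 231 mod 4 = 3, 1007 mod 4 = 3; sign now +1
(1007/231) = (83/231)   [reduce mod 231]
reciprocity: (83/231) = -1·(231/83) since 83 mod 4 = 3, 231 mod 4 = 3; sign now -1
(231/83) = (65/83)   [reduce mod 83]
reciprocity: (65/83) = +1·(83/65) since 65 mod 4 = 1, 83 mod 4 = 3; sign now -1
(83/65) = (18/65)   [reduce mod 65]
18 = 2^1·9; (2/65) = +1 since 65 mod 8 = 1, so (18/65) = (+1)^1·(9/65); sign now -1
reciprocity: (9/65) = +1·(65/9) since 9 mod 4 = 1, 65 mod 4 = 1; sign now -1
(65/9) = (2/9)   [reduce mod 9]
2 = 2^1·1; (2/9) = +1 since 9 mod 8 = 1, so (2/9) = (+1)^1·(1/9); sign now -1
(1/9) = 1; final value = sign = -1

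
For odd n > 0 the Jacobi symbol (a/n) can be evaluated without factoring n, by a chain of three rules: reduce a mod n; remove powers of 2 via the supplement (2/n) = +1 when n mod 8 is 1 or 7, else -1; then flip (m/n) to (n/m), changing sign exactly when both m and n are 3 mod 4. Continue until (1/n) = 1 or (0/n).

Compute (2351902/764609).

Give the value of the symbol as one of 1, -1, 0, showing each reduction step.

(2351902/764609) = (58075/764609)   [reduce mod 764609]
reciprocity: (58075/764609) = +1·(764609/58075) since 58075 mod 4 = 3, 764609 mod 4 = 1; sign now +1
(764609/58075) = (9634/58075)   [reduce mod 58075]
9634 = 2^1·4817; (2/58075) = -1 since 58075 mod 8 = 3, so (9634/58075) = (-1)^1·(4817/58075); sign now -1
reciprocity: (4817/58075) = +1·(58075/4817) since 4817 mod 4 = 1, 58075 mod 4 = 3; sign now -1
(58075/4817) = (271/4817)   [reduce mod 4817]
reciprocity: (271/4817) = +1·(4817/271) since 271 mod 4 = 3, 4817 mod 4 = 1; sign now -1
(4817/271) = (210/271)   [reduce mod 271]
210 = 2^1·105; (2/271) = +1 since 271 mod 8 = 7, so (210/271) = (+1)^1·(105/271); sign now -1
reciprocity: (105/271) = +1·(271/105) since 105 mod 4 = 1, 271 mod 4 = 3; sign now -1
(271/105) = (61/105)   [reduce mod 105]
reciprocity: (61/105) = +1·(105/61) since 61 mod 4 = 1, 105 mod 4 = 1; sign now -1
(105/61) = (44/61)   [reduce mod 61]
44 = 2^2·11; (2/61) = -1 since 61 mod 8 = 5, so (44/61) = (-1)^2·(11/61); sign now -1
reciprocity: (11/61) = +1·(61/11) since 11 mod 4 = 3, 61 mod 4 = 1; sign now -1
(61/11) = (6/11)   [reduce mod 11]
6 = 2^1·3; (2/11) = -1 since 11 mod 8 = 3, so (6/11) = (-1)^1·(3/11); sign now +1
reciprocity: (3/11) = -1·(11/3) since 3 mod 4 = 3, 11 mod 4 = 3; sign now -1
(11/3) = (2/3)   [reduce mod 3]
2 = 2^1·1; (2/3) = -1 since 3 mod 8 = 3, so (2/3) = (-1)^1·(1/3); sign now +1
(1/3) = 1; final value = sign = +1

1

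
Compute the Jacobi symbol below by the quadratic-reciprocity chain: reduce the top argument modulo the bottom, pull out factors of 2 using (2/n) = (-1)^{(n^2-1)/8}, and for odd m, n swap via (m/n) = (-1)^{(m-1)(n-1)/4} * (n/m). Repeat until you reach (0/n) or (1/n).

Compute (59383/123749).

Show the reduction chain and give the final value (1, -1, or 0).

-1

reciprocity: (59383/123749) = +1·(123749/59383) since 59383 mod 4 = 3, 123749 mod 4 = 1; sign now +1
(123749/59383) = (4983/59383)   [reduce mod 59383]
reciprocity: (4983/59383) = -1·(59383/4983) since 4983 mod 4 = 3, 59383 mod 4 = 3; sign now -1
(59383/4983) = (4570/4983)   [reduce mod 4983]
4570 = 2^1·2285; (2/4983) = +1 since 4983 mod 8 = 7, so (4570/4983) = (+1)^1·(2285/4983); sign now -1
reciprocity: (2285/4983) = +1·(4983/2285) since 2285 mod 4 = 1, 4983 mod 4 = 3; sign now -1
(4983/2285) = (413/2285)   [reduce mod 2285]
reciprocity: (413/2285) = +1·(2285/413) since 413 mod 4 = 1, 2285 mod 4 = 1; sign now -1
(2285/413) = (220/413)   [reduce mod 413]
220 = 2^2·55; (2/413) = -1 since 413 mod 8 = 5, so (220/413) = (-1)^2·(55/413); sign now -1
reciprocity: (55/413) = +1·(413/55) since 55 mod 4 = 3, 413 mod 4 = 1; sign now -1
(413/55) = (28/55)   [reduce mod 55]
28 = 2^2·7; (2/55) = +1 since 55 mod 8 = 7, so (28/55) = (+1)^2·(7/55); sign now -1
reciprocity: (7/55) = -1·(55/7) since 7 mod 4 = 3, 55 mod 4 = 3; sign now +1
(55/7) = (6/7)   [reduce mod 7]
6 = 2^1·3; (2/7) = +1 since 7 mod 8 = 7, so (6/7) = (+1)^1·(3/7); sign now +1
reciprocity: (3/7) = -1·(7/3) since 3 mod 4 = 3, 7 mod 4 = 3; sign now -1
(7/3) = (1/3)   [reduce mod 3]
(1/3) = 1; final value = sign = -1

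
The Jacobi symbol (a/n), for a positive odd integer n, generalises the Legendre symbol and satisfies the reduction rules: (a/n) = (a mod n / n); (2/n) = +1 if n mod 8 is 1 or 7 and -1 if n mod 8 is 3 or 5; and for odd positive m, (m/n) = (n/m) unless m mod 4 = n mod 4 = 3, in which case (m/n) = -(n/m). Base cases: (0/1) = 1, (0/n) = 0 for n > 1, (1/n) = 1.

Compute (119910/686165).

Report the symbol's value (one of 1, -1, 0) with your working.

0

119910 = 2^1·59955; (2/686165) = -1 since 686165 mod 8 = 5, so (119910/686165) = (-1)^1·(59955/686165); sign now -1
reciprocity: (59955/686165) = +1·(686165/59955) since 59955 mod 4 = 3, 686165 mod 4 = 1; sign now -1
(686165/59955) = (26660/59955)   [reduce mod 59955]
26660 = 2^2·6665; (2/59955) = -1 since 59955 mod 8 = 3, so (26660/59955) = (-1)^2·(6665/59955); sign now -1
reciprocity: (6665/59955) = +1·(59955/6665) since 6665 mod 4 = 1, 59955 mod 4 = 3; sign now -1
(59955/6665) = (6635/6665)   [reduce mod 6665]
reciprocity: (6635/6665) = +1·(6665/6635) since 6635 mod 4 = 3, 6665 mod 4 = 1; sign now -1
(6665/6635) = (30/6635)   [reduce mod 6635]
30 = 2^1·15; (2/6635) = -1 since 6635 mod 8 = 3, so (30/6635) = (-1)^1·(15/6635); sign now +1
reciprocity: (15/6635) = -1·(6635/15) since 15 mod 4 = 3, 6635 mod 4 = 3; sign now -1
(6635/15) = (5/15)   [reduce mod 15]
reciprocity: (5/15) = +1·(15/5) since 5 mod 4 = 1, 15 mod 4 = 3; sign now -1
(15/5) = (0/5)   [reduce mod 5]
(0/5) = 0   [gcd(a, n) > 1]; final value = 0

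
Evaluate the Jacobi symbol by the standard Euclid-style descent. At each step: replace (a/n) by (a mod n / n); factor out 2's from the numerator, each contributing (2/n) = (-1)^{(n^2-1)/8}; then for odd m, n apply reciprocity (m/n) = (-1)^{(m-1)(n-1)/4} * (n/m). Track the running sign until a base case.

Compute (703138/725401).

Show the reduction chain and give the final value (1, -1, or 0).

1

703138 = 2^1·351569; (2/725401) = +1 since 725401 mod 8 = 1, so (703138/725401) = (+1)^1·(351569/725401); sign now +1
reciprocity: (351569/725401) = +1·(725401/351569) since 351569 mod 4 = 1, 725401 mod 4 = 1; sign now +1
(725401/351569) = (22263/351569)   [reduce mod 351569]
reciprocity: (22263/351569) = +1·(351569/22263) since 22263 mod 4 = 3, 351569 mod 4 = 1; sign now +1
(351569/22263) = (17624/22263)   [reduce mod 22263]
17624 = 2^3·2203; (2/22263) = +1 since 22263 mod 8 = 7, so (17624/22263) = (+1)^3·(2203/22263); sign now +1
reciprocity: (2203/22263) = -1·(22263/2203) since 2203 mod 4 = 3, 22263 mod 4 = 3; sign now -1
(22263/2203) = (233/2203)   [reduce mod 2203]
reciprocity: (233/2203) = +1·(2203/233) since 233 mod 4 = 1, 2203 mod 4 = 3; sign now -1
(2203/233) = (106/233)   [reduce mod 233]
106 = 2^1·53; (2/233) = +1 since 233 mod 8 = 1, so (106/233) = (+1)^1·(53/233); sign now -1
reciprocity: (53/233) = +1·(233/53) since 53 mod 4 = 1, 233 mod 4 = 1; sign now -1
(233/53) = (21/53)   [reduce mod 53]
reciprocity: (21/53) = +1·(53/21) since 21 mod 4 = 1, 53 mod 4 = 1; sign now -1
(53/21) = (11/21)   [reduce mod 21]
reciprocity: (11/21) = +1·(21/11) since 11 mod 4 = 3, 21 mod 4 = 1; sign now -1
(21/11) = (10/11)   [reduce mod 11]
10 = 2^1·5; (2/11) = -1 since 11 mod 8 = 3, so (10/11) = (-1)^1·(5/11); sign now +1
reciprocity: (5/11) = +1·(11/5) since 5 mod 4 = 1, 11 mod 4 = 3; sign now +1
(11/5) = (1/5)   [reduce mod 5]
(1/5) = 1; final value = sign = +1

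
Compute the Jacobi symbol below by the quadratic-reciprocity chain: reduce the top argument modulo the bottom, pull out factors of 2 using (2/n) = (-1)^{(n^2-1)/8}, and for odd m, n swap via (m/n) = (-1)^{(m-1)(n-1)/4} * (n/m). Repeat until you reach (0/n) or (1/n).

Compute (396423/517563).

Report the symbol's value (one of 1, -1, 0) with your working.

flip (396423/517563) -> (517563/396423): both odd, 396423 mod 4 = 3, 517563 mod 4 = 3, so the flip contributes -1; sign now -1
(517563/396423): 517563 mod 396423 = 121140, so (517563/396423) = (121140/396423)
factor out 2^2: 121140 = 2^2·30285; with 396423 mod 8 = 7, (2/396423) = +1; sign now -1; continue with (30285/396423)
flip (30285/396423) -> (396423/30285): both odd, 30285 mod 4 = 1, 396423 mod 4 = 3, so the flip contributes +1; sign now -1
(396423/30285): 396423 mod 30285 = 2718, so (396423/30285) = (2718/30285)
factor out 2^1: 2718 = 2^1·1359; with 30285 mod 8 = 5, (2/30285) = -1; sign now +1; continue with (1359/30285)
flip (1359/30285) -> (30285/1359): both odd, 1359 mod 4 = 3, 30285 mod 4 = 1, so the flip contributes +1; sign now +1
(30285/1359): 30285 mod 1359 = 387, so (30285/1359) = (387/1359)
flip (387/1359) -> (1359/387): both odd, 387 mod 4 = 3, 1359 mod 4 = 3, so the flip contributes -1; sign now -1
(1359/387): 1359 mod 387 = 198, so (1359/387) = (198/387)
factor out 2^1: 198 = 2^1·99; with 387 mod 8 = 3, (2/387) = -1; sign now +1; continue with (99/387)
flip (99/387) -> (387/99): both odd, 99 mod 4 = 3, 387 mod 4 = 3, so the flip contributes -1; sign now -1
(387/99): 387 mod 99 = 90, so (387/99) = (90/99)
factor out 2^1: 90 = 2^1·45; with 99 mod 8 = 3, (2/99) = -1; sign now +1; continue with (45/99)
flip (45/99) -> (99/45): both odd, 45 mod 4 = 1, 99 mod 4 = 3, so the flip contributes +1; sign now +1
(99/45): 99 mod 45 = 9, so (99/45) = (9/45)
flip (9/45) -> (45/9): both odd, 9 mod 4 = 1, 45 mod 4 = 1, so the flip contributes +1; sign now +1
(45/9): 45 mod 9 = 0, so (45/9) = (0/9)
reached (0/9); gcd(a, n) > 1, so (0/9) = 0 and the symbol is 0

0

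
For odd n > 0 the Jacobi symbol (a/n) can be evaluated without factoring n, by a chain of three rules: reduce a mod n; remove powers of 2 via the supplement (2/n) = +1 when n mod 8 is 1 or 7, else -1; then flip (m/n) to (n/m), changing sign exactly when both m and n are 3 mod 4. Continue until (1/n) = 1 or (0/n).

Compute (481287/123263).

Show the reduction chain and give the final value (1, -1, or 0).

(481287/123263): 481287 mod 123263 = 111498, so (481287/123263) = (111498/123263)
factor out 2^1: 111498 = 2^1·55749; with 123263 mod 8 = 7, (2/123263) = +1; sign now +1; continue with (55749/123263)
flip (55749/123263) -> (123263/55749): both odd, 55749 mod 4 = 1, 123263 mod 4 = 3, so the flip contributes +1; sign now +1
(123263/55749): 123263 mod 55749 = 11765, so (123263/55749) = (11765/55749)
flip (11765/55749) -> (55749/11765): both odd, 11765 mod 4 = 1, 55749 mod 4 = 1, so the flip contributes +1; sign now +1
(55749/11765): 55749 mod 11765 = 8689, so (55749/11765) = (8689/11765)
flip (8689/11765) -> (11765/8689): both odd, 8689 mod 4 = 1, 11765 mod 4 = 1, so the flip contributes +1; sign now +1
(11765/8689): 11765 mod 8689 = 3076, so (11765/8689) = (3076/8689)
factor out 2^2: 3076 = 2^2·769; with 8689 mod 8 = 1, (2/8689) = +1; sign now +1; continue with (769/8689)
flip (769/8689) -> (8689/769): both odd, 769 mod 4 = 1, 8689 mod 4 = 1, so the flip contributes +1; sign now +1
(8689/769): 8689 mod 769 = 230, so (8689/769) = (230/769)
factor out 2^1: 230 = 2^1·115; with 769 mod 8 = 1, (2/769) = +1; sign now +1; continue with (115/769)
flip (115/769) -> (769/115): both odd, 115 mod 4 = 3, 769 mod 4 = 1, so the flip contributes +1; sign now +1
(769/115): 769 mod 115 = 79, so (769/115) = (79/115)
flip (79/115) -> (115/79): both odd, 79 mod 4 = 3, 115 mod 4 = 3, so the flip contributes -1; sign now -1
(115/79): 115 mod 79 = 36, so (115/79) = (36/79)
factor out 2^2: 36 = 2^2·9; with 79 mod 8 = 7, (2/79) = +1; sign now -1; continue with (9/79)
flip (9/79) -> (79/9): both odd, 9 mod 4 = 1, 79 mod 4 = 3, so the flip contributes +1; sign now -1
(79/9): 79 mod 9 = 7, so (79/9) = (7/9)
flip (7/9) -> (9/7): both odd, 7 mod 4 = 3, 9 mod 4 = 1, so the flip contributes +1; sign now -1
(9/7): 9 mod 7 = 2, so (9/7) = (2/7)
factor out 2^1: 2 = 2^1·1; with 7 mod 8 = 7, (2/7) = +1; sign now -1; continue with (1/7)
reached (1/7) = 1, so the symbol is -1

-1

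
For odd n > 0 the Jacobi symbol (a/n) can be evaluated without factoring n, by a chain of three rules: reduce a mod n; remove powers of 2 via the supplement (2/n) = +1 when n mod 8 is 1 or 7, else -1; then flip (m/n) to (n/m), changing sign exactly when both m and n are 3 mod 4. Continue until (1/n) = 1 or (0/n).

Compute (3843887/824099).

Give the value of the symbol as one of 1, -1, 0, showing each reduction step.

(3843887/824099): 3843887 mod 824099 = 547491, so (3843887/824099) = (547491/824099)
flip (547491/824099) -> (824099/547491): both odd, 547491 mod 4 = 3, 824099 mod 4 = 3, so the flip contributes -1; sign now -1
(824099/547491): 824099 mod 547491 = 276608, so (824099/547491) = (276608/547491)
factor out 2^7: 276608 = 2^7·2161; with 547491 mod 8 = 3, (2/547491) = -1; sign now +1; continue with (2161/547491)
flip (2161/547491) -> (547491/2161): both odd, 2161 mod 4 = 1, 547491 mod 4 = 3, so the flip contributes +1; sign now +1
(547491/2161): 547491 mod 2161 = 758, so (547491/2161) = (758/2161)
factor out 2^1: 758 = 2^1·379; with 2161 mod 8 = 1, (2/2161) = +1; sign now +1; continue with (379/2161)
flip (379/2161) -> (2161/379): both odd, 379 mod 4 = 3, 2161 mod 4 = 1, so the flip contributes +1; sign now +1
(2161/379): 2161 mod 379 = 266, so (2161/379) = (266/379)
factor out 2^1: 266 = 2^1·133; with 379 mod 8 = 3, (2/379) = -1; sign now -1; continue with (133/379)
flip (133/379) -> (379/133): both odd, 133 mod 4 = 1, 379 mod 4 = 3, so the flip contributes +1; sign now -1
(379/133): 379 mod 133 = 113, so (379/133) = (113/133)
flip (113/133) -> (133/113): both odd, 113 mod 4 = 1, 133 mod 4 = 1, so the flip contributes +1; sign now -1
(133/113): 133 mod 113 = 20, so (133/113) = (20/113)
factor out 2^2: 20 = 2^2·5; with 113 mod 8 = 1, (2/113) = +1; sign now -1; continue with (5/113)
flip (5/113) -> (113/5): both odd, 5 mod 4 = 1, 113 mod 4 = 1, so the flip contributes +1; sign now -1
(113/5): 113 mod 5 = 3, so (113/5) = (3/5)
flip (3/5) -> (5/3): both odd, 3 mod 4 = 3, 5 mod 4 = 1, so the flip contributes +1; sign now -1
(5/3): 5 mod 3 = 2, so (5/3) = (2/3)
factor out 2^1: 2 = 2^1·1; with 3 mod 8 = 3, (2/3) = -1; sign now +1; continue with (1/3)
reached (1/3) = 1, so the symbol is +1

1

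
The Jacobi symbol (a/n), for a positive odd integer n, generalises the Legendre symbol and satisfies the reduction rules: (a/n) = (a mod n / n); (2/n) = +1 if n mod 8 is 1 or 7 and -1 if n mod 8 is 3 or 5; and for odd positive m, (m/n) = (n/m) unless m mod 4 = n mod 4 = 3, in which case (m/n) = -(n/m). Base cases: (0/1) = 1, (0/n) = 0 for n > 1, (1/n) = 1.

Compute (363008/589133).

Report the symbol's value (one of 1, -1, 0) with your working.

factor out 2^9: 363008 = 2^9·709; with 589133 mod 8 = 5, (2/589133) = -1; sign now -1; continue with (709/589133)
flip (709/589133) -> (589133/709): both odd, 709 mod 4 = 1, 589133 mod 4 = 1, so the flip contributes +1; sign now -1
(589133/709): 589133 mod 709 = 663, so (589133/709) = (663/709)
flip (663/709) -> (709/663): both odd, 663 mod 4 = 3, 709 mod 4 = 1, so the flip contributes +1; sign now -1
(709/663): 709 mod 663 = 46, so (709/663) = (46/663)
factor out 2^1: 46 = 2^1·23; with 663 mod 8 = 7, (2/663) = +1; sign now -1; continue with (23/663)
flip (23/663) -> (663/23): both odd, 23 mod 4 = 3, 663 mod 4 = 3, so the flip contributes -1; sign now +1
(663/23): 663 mod 23 = 19, so (663/23) = (19/23)
flip (19/23) -> (23/19): both odd, 19 mod 4 = 3, 23 mod 4 = 3, so the flip contributes -1; sign now -1
(23/19): 23 mod 19 = 4, so (23/19) = (4/19)
factor out 2^2: 4 = 2^2·1; with 19 mod 8 = 3, (2/19) = -1; sign now -1; continue with (1/19)
reached (1/19) = 1, so the symbol is -1

-1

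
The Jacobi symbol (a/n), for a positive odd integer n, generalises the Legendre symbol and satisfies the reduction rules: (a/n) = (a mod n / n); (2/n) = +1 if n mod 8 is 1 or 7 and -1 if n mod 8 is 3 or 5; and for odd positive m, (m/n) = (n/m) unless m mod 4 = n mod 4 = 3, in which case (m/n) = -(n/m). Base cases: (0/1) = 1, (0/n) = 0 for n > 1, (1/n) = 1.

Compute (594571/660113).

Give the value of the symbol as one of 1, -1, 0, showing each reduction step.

reciprocity: (594571/660113) = +1·(660113/594571) since 594571 mod 4 = 3, 660113 mod 4 = 1; sign now +1
(660113/594571) = (65542/594571)   [reduce mod 594571]
65542 = 2^1·32771; (2/594571) = -1 since 594571 mod 8 = 3, so (65542/594571) = (-1)^1·(32771/594571); sign now -1
reciprocity: (32771/594571) = -1·(594571/32771) since 32771 mod 4 = 3, 594571 mod 4 = 3; sign now +1
(594571/32771) = (4693/32771)   [reduce mod 32771]
reciprocity: (4693/32771) = +1·(32771/4693) since 4693 mod 4 = 1, 32771 mod 4 = 3; sign now +1
(32771/4693) = (4613/4693)   [reduce mod 4693]
reciprocity: (4613/4693) = +1·(4693/4613) since 4613 mod 4 = 1, 4693 mod 4 = 1; sign now +1
(4693/4613) = (80/4613)   [reduce mod 4613]
80 = 2^4·5; (2/4613) = -1 since 4613 mod 8 = 5, so (80/4613) = (-1)^4·(5/4613); sign now +1
reciprocity: (5/4613) = +1·(4613/5) since 5 mod 4 = 1, 4613 mod 4 = 1; sign now +1
(4613/5) = (3/5)   [reduce mod 5]
reciprocity: (3/5) = +1·(5/3) since 3 mod 4 = 3, 5 mod 4 = 1; sign now +1
(5/3) = (2/3)   [reduce mod 3]
2 = 2^1·1; (2/3) = -1 since 3 mod 8 = 3, so (2/3) = (-1)^1·(1/3); sign now -1
(1/3) = 1; final value = sign = -1

-1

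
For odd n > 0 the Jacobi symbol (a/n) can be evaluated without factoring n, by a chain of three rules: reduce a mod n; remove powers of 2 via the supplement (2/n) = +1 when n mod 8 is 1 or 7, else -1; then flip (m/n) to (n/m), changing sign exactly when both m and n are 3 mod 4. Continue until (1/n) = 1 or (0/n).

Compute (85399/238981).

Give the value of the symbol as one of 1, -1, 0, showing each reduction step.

-1

flip (85399/238981) -> (238981/85399): both odd, 85399 mod 4 = 3, 238981 mod 4 = 1, so the flip contributes +1; sign now +1
(238981/85399): 238981 mod 85399 = 68183, so (238981/85399) = (68183/85399)
flip (68183/85399) -> (85399/68183): both odd, 68183 mod 4 = 3, 85399 mod 4 = 3, so the flip contributes -1; sign now -1
(85399/68183): 85399 mod 68183 = 17216, so (85399/68183) = (17216/68183)
factor out 2^6: 17216 = 2^6·269; with 68183 mod 8 = 7, (2/68183) = +1; sign now -1; continue with (269/68183)
flip (269/68183) -> (68183/269): both odd, 269 mod 4 = 1, 68183 mod 4 = 3, so the flip contributes +1; sign now -1
(68183/269): 68183 mod 269 = 126, so (68183/269) = (126/269)
factor out 2^1: 126 = 2^1·63; with 269 mod 8 = 5, (2/269) = -1; sign now +1; continue with (63/269)
flip (63/269) -> (269/63): both odd, 63 mod 4 = 3, 269 mod 4 = 1, so the flip contributes +1; sign now +1
(269/63): 269 mod 63 = 17, so (269/63) = (17/63)
flip (17/63) -> (63/17): both odd, 17 mod 4 = 1, 63 mod 4 = 3, so the flip contributes +1; sign now +1
(63/17): 63 mod 17 = 12, so (63/17) = (12/17)
factor out 2^2: 12 = 2^2·3; with 17 mod 8 = 1, (2/17) = +1; sign now +1; continue with (3/17)
flip (3/17) -> (17/3): both odd, 3 mod 4 = 3, 17 mod 4 = 1, so the flip contributes +1; sign now +1
(17/3): 17 mod 3 = 2, so (17/3) = (2/3)
factor out 2^1: 2 = 2^1·1; with 3 mod 8 = 3, (2/3) = -1; sign now -1; continue with (1/3)
reached (1/3) = 1, so the symbol is -1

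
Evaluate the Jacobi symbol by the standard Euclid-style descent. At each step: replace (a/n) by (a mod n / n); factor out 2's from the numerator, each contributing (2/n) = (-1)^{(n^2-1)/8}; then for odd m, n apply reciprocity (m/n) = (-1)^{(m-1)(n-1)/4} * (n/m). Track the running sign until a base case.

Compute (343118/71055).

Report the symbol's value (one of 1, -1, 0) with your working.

(343118/71055) = (58898/71055)   [reduce mod 71055]
58898 = 2^1·29449; (2/71055) = +1 since 71055 mod 8 = 7, so (58898/71055) = (+1)^1·(29449/71055); sign now +1
reciprocity: (29449/71055) = +1·(71055/29449) since 29449 mod 4 = 1, 71055 mod 4 = 3; sign now +1
(71055/29449) = (12157/29449)   [reduce mod 29449]
reciprocity: (12157/29449) = +1·(29449/12157) since 12157 mod 4 = 1, 29449 mod 4 = 1; sign now +1
(29449/12157) = (5135/12157)   [reduce mod 12157]
reciprocity: (5135/12157) = +1·(12157/5135) since 5135 mod 4 = 3, 12157 mod 4 = 1; sign now +1
(12157/5135) = (1887/5135)   [reduce mod 5135]
reciprocity: (1887/5135) = -1·(5135/1887) since 1887 mod 4 = 3, 5135 mod 4 = 3; sign now -1
(5135/1887) = (1361/1887)   [reduce mod 1887]
reciprocity: (1361/1887) = +1·(1887/1361) since 1361 mod 4 = 1, 1887 mod 4 = 3; sign now -1
(1887/1361) = (526/1361)   [reduce mod 1361]
526 = 2^1·263; (2/1361) = +1 since 1361 mod 8 = 1, so (526/1361) = (+1)^1·(263/1361); sign now -1
reciprocity: (263/1361) = +1·(1361/263) since 263 mod 4 = 3, 1361 mod 4 = 1; sign now -1
(1361/263) = (46/263)   [reduce mod 263]
46 = 2^1·23; (2/263) = +1 since 263 mod 8 = 7, so (46/263) = (+1)^1·(23/263); sign now -1
reciprocity: (23/263) = -1·(263/23) since 23 mod 4 = 3, 263 mod 4 = 3; sign now +1
(263/23) = (10/23)   [reduce mod 23]
10 = 2^1·5; (2/23) = +1 since 23 mod 8 = 7, so (10/23) = (+1)^1·(5/23); sign now +1
reciprocity: (5/23) = +1·(23/5) since 5 mod 4 = 1, 23 mod 4 = 3; sign now +1
(23/5) = (3/5)   [reduce mod 5]
reciprocity: (3/5) = +1·(5/3) since 3 mod 4 = 3, 5 mod 4 = 1; sign now +1
(5/3) = (2/3)   [reduce mod 3]
2 = 2^1·1; (2/3) = -1 since 3 mod 8 = 3, so (2/3) = (-1)^1·(1/3); sign now -1
(1/3) = 1; final value = sign = -1

-1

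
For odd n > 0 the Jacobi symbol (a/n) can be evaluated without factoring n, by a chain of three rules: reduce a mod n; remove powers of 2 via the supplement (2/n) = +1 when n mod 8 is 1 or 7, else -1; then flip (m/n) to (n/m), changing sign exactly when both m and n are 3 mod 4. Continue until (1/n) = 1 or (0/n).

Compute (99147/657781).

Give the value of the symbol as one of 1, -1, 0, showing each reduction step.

-1

reciprocity: (99147/657781) = +1·(657781/99147) since 99147 mod 4 = 3, 657781 mod 4 = 1; sign now +1
(657781/99147) = (62899/99147)   [reduce mod 99147]
reciprocity: (62899/99147) = -1·(99147/62899) since 62899 mod 4 = 3, 99147 mod 4 = 3; sign now -1
(99147/62899) = (36248/62899)   [reduce mod 62899]
36248 = 2^3·4531; (2/62899) = -1 since 62899 mod 8 = 3, so (36248/62899) = (-1)^3·(4531/62899); sign now +1
reciprocity: (4531/62899) = -1·(62899/4531) since 4531 mod 4 = 3, 62899 mod 4 = 3; sign now -1
(62899/4531) = (3996/4531)   [reduce mod 4531]
3996 = 2^2·999; (2/4531) = -1 since 4531 mod 8 = 3, so (3996/4531) = (-1)^2·(999/4531); sign now -1
reciprocity: (999/4531) = -1·(4531/999) since 999 mod 4 = 3, 4531 mod 4 = 3; sign now +1
(4531/999) = (535/999)   [reduce mod 999]
reciprocity: (535/999) = -1·(999/535) since 535 mod 4 = 3, 999 mod 4 = 3; sign now -1
(999/535) = (464/535)   [reduce mod 535]
464 = 2^4·29; (2/535) = +1 since 535 mod 8 = 7, so (464/535) = (+1)^4·(29/535); sign now -1
reciprocity: (29/535) = +1·(535/29) since 29 mod 4 = 1, 535 mod 4 = 3; sign now -1
(535/29) = (13/29)   [reduce mod 29]
reciprocity: (13/29) = +1·(29/13) since 13 mod 4 = 1, 29 mod 4 = 1; sign now -1
(29/13) = (3/13)   [reduce mod 13]
reciprocity: (3/13) = +1·(13/3) since 3 mod 4 = 3, 13 mod 4 = 1; sign now -1
(13/3) = (1/3)   [reduce mod 3]
(1/3) = 1; final value = sign = -1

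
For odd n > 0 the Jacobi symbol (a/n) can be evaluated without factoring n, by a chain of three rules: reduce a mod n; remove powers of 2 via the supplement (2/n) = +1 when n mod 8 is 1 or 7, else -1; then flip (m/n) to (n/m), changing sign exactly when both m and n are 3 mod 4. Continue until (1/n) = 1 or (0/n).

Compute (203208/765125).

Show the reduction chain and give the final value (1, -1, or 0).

-1

203208 = 2^3·25401; (2/765125) = -1 since 765125 mod 8 = 5, so (203208/765125) = (-1)^3·(25401/765125); sign now -1
reciprocity: (25401/765125) = +1·(765125/25401) since 25401 mod 4 = 1, 765125 mod 4 = 1; sign now -1
(765125/25401) = (3095/25401)   [reduce mod 25401]
reciprocity: (3095/25401) = +1·(25401/3095) since 3095 mod 4 = 3, 25401 mod 4 = 1; sign now -1
(25401/3095) = (641/3095)   [reduce mod 3095]
reciprocity: (641/3095) = +1·(3095/641) since 641 mod 4 = 1, 3095 mod 4 = 3; sign now -1
(3095/641) = (531/641)   [reduce mod 641]
reciprocity: (531/641) = +1·(641/531) since 531 mod 4 = 3, 641 mod 4 = 1; sign now -1
(641/531) = (110/531)   [reduce mod 531]
110 = 2^1·55; (2/531) = -1 since 531 mod 8 = 3, so (110/531) = (-1)^1·(55/531); sign now +1
reciprocity: (55/531) = -1·(531/55) since 55 mod 4 = 3, 531 mod 4 = 3; sign now -1
(531/55) = (36/55)   [reduce mod 55]
36 = 2^2·9; (2/55) = +1 since 55 mod 8 = 7, so (36/55) = (+1)^2·(9/55); sign now -1
reciprocity: (9/55) = +1·(55/9) since 9 mod 4 = 1, 55 mod 4 = 3; sign now -1
(55/9) = (1/9)   [reduce mod 9]
(1/9) = 1; final value = sign = -1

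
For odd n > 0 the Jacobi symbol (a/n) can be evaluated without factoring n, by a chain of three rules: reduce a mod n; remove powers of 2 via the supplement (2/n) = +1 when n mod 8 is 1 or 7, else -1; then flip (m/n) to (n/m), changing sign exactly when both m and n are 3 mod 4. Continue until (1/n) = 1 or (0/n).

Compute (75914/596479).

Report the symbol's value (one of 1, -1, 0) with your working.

factor out 2^1: 75914 = 2^1·37957; with 596479 mod 8 = 7, (2/596479) = +1; sign now +1; continue with (37957/596479)
flip (37957/596479) -> (596479/37957): both odd, 37957 mod 4 = 1, 596479 mod 4 = 3, so the flip contributes +1; sign now +1
(596479/37957): 596479 mod 37957 = 27124, so (596479/37957) = (27124/37957)
factor out 2^2: 27124 = 2^2·6781; with 37957 mod 8 = 5, (2/37957) = -1; sign now +1; continue with (6781/37957)
flip (6781/37957) -> (37957/6781): both odd, 6781 mod 4 = 1, 37957 mod 4 = 1, so the flip contributes +1; sign now +1
(37957/6781): 37957 mod 6781 = 4052, so (37957/6781) = (4052/6781)
factor out 2^2: 4052 = 2^2·1013; with 6781 mod 8 = 5, (2/6781) = -1; sign now +1; continue with (1013/6781)
flip (1013/6781) -> (6781/1013): both odd, 1013 mod 4 = 1, 6781 mod 4 = 1, so the flip contributes +1; sign now +1
(6781/1013): 6781 mod 1013 = 703, so (6781/1013) = (703/1013)
flip (703/1013) -> (1013/703): both odd, 703 mod 4 = 3, 1013 mod 4 = 1, so the flip contributes +1; sign now +1
(1013/703): 1013 mod 703 = 310, so (1013/703) = (310/703)
factor out 2^1: 310 = 2^1·155; with 703 mod 8 = 7, (2/703) = +1; sign now +1; continue with (155/703)
flip (155/703) -> (703/155): both odd, 155 mod 4 = 3, 703 mod 4 = 3, so the flip contributes -1; sign now -1
(703/155): 703 mod 155 = 83, so (703/155) = (83/155)
flip (83/155) -> (155/83): both odd, 83 mod 4 = 3, 155 mod 4 = 3, so the flip contributes -1; sign now +1
(155/83): 155 mod 83 = 72, so (155/83) = (72/83)
factor out 2^3: 72 = 2^3·9; with 83 mod 8 = 3, (2/83) = -1; sign now -1; continue with (9/83)
flip (9/83) -> (83/9): both odd, 9 mod 4 = 1, 83 mod 4 = 3, so the flip contributes +1; sign now -1
(83/9): 83 mod 9 = 2, so (83/9) = (2/9)
factor out 2^1: 2 = 2^1·1; with 9 mod 8 = 1, (2/9) = +1; sign now -1; continue with (1/9)
reached (1/9) = 1, so the symbol is -1

-1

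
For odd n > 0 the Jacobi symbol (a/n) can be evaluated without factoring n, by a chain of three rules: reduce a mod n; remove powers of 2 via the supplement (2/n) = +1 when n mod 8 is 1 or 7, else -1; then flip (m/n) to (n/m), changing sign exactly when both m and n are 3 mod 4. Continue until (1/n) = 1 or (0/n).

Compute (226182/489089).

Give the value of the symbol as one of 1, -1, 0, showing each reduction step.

factor out 2^1: 226182 = 2^1·113091; with 489089 mod 8 = 1, (2/489089) = +1; sign now +1; continue with (113091/489089)
flip (113091/489089) -> (489089/113091): both odd, 113091 mod 4 = 3, 489089 mod 4 = 1, so the flip contributes +1; sign now +1
(489089/113091): 489089 mod 113091 = 36725, so (489089/113091) = (36725/113091)
flip (36725/113091) -> (113091/36725): both odd, 36725 mod 4 = 1, 113091 mod 4 = 3, so the flip contributes +1; sign now +1
(113091/36725): 113091 mod 36725 = 2916, so (113091/36725) = (2916/36725)
factor out 2^2: 2916 = 2^2·729; with 36725 mod 8 = 5, (2/36725) = -1; sign now +1; continue with (729/36725)
flip (729/36725) -> (36725/729): both odd, 729 mod 4 = 1, 36725 mod 4 = 1, so the flip contributes +1; sign now +1
(36725/729): 36725 mod 729 = 275, so (36725/729) = (275/729)
flip (275/729) -> (729/275): both odd, 275 mod 4 = 3, 729 mod 4 = 1, so the flip contributes +1; sign now +1
(729/275): 729 mod 275 = 179, so (729/275) = (179/275)
flip (179/275) -> (275/179): both odd, 179 mod 4 = 3, 275 mod 4 = 3, so the flip contributes -1; sign now -1
(275/179): 275 mod 179 = 96, so (275/179) = (96/179)
factor out 2^5: 96 = 2^5·3; with 179 mod 8 = 3, (2/179) = -1; sign now +1; continue with (3/179)
flip (3/179) -> (179/3): both odd, 3 mod 4 = 3, 179 mod 4 = 3, so the flip contributes -1; sign now -1
(179/3): 179 mod 3 = 2, so (179/3) = (2/3)
factor out 2^1: 2 = 2^1·1; with 3 mod 8 = 3, (2/3) = -1; sign now +1; continue with (1/3)
reached (1/3) = 1, so the symbol is +1

1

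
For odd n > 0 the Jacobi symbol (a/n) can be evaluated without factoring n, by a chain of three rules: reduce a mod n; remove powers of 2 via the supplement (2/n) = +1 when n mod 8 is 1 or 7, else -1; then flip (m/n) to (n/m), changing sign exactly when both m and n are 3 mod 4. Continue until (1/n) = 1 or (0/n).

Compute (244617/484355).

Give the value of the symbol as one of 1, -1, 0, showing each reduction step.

-1

reciprocity: (244617/484355) = +1·(484355/244617) since 244617 mod 4 = 1, 484355 mod 4 = 3; sign now +1
(484355/244617) = (239738/244617)   [reduce mod 244617]
239738 = 2^1·119869; (2/244617) = +1 since 244617 mod 8 = 1, so (239738/244617) = (+1)^1·(119869/244617); sign now +1
reciprocity: (119869/244617) = +1·(244617/119869) since 119869 mod 4 = 1, 244617 mod 4 = 1; sign now +1
(244617/119869) = (4879/119869)   [reduce mod 119869]
reciprocity: (4879/119869) = +1·(119869/4879) since 4879 mod 4 = 3, 119869 mod 4 = 1; sign now +1
(119869/4879) = (2773/4879)   [reduce mod 4879]
reciprocity: (2773/4879) = +1·(4879/2773) since 2773 mod 4 = 1, 4879 mod 4 = 3; sign now +1
(4879/2773) = (2106/2773)   [reduce mod 2773]
2106 = 2^1·1053; (2/2773) = -1 since 2773 mod 8 = 5, so (2106/2773) = (-1)^1·(1053/2773); sign now -1
reciprocity: (1053/2773) = +1·(2773/1053) since 1053 mod 4 = 1, 2773 mod 4 = 1; sign now -1
(2773/1053) = (667/1053)   [reduce mod 1053]
reciprocity: (667/1053) = +1·(1053/667) since 667 mod 4 = 3, 1053 mod 4 = 1; sign now -1
(1053/667) = (386/667)   [reduce mod 667]
386 = 2^1·193; (2/667) = -1 since 667 mod 8 = 3, so (386/667) = (-1)^1·(193/667); sign now +1
reciprocity: (193/667) = +1·(667/193) since 193 mod 4 = 1, 667 mod 4 = 3; sign now +1
(667/193) = (88/193)   [reduce mod 193]
88 = 2^3·11; (2/193) = +1 since 193 mod 8 = 1, so (88/193) = (+1)^3·(11/193); sign now +1
reciprocity: (11/193) = +1·(193/11) since 11 mod 4 = 3, 193 mod 4 = 1; sign now +1
(193/11) = (6/11)   [reduce mod 11]
6 = 2^1·3; (2/11) = -1 since 11 mod 8 = 3, so (6/11) = (-1)^1·(3/11); sign now -1
reciprocity: (3/11) = -1·(11/3) since 3 mod 4 = 3, 11 mod 4 = 3; sign now +1
(11/3) = (2/3)   [reduce mod 3]
2 = 2^1·1; (2/3) = -1 since 3 mod 8 = 3, so (2/3) = (-1)^1·(1/3); sign now -1
(1/3) = 1; final value = sign = -1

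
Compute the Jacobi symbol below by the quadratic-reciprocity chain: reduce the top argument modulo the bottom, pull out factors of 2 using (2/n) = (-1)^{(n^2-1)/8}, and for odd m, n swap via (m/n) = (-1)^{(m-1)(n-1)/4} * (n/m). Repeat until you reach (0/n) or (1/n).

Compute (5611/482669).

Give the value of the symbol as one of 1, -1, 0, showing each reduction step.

reciprocity: (5611/482669) = +1·(482669/5611) since 5611 mod 4 = 3, 482669 mod 4 = 1; sign now +1
(482669/5611) = (123/5611)   [reduce mod 5611]
reciprocity: (123/5611) = -1·(5611/123) since 123 mod 4 = 3, 5611 mod 4 = 3; sign now -1
(5611/123) = (76/123)   [reduce mod 123]
76 = 2^2·19; (2/123) = -1 since 123 mod 8 = 3, so (76/123) = (-1)^2·(19/123); sign now -1
reciprocity: (19/123) = -1·(123/19) since 19 mod 4 = 3, 123 mod 4 = 3; sign now +1
(123/19) = (9/19)   [reduce mod 19]
reciprocity: (9/19) = +1·(19/9) since 9 mod 4 = 1, 19 mod 4 = 3; sign now +1
(19/9) = (1/9)   [reduce mod 9]
(1/9) = 1; final value = sign = +1

1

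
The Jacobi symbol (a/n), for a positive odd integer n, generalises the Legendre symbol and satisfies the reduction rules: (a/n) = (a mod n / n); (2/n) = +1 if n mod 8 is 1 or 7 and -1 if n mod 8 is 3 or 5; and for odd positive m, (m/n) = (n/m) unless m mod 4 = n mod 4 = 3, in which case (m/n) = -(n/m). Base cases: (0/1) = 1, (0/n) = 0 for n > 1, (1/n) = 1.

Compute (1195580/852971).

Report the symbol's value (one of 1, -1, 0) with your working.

(1195580/852971): 1195580 mod 852971 = 342609, so (1195580/852971) = (342609/852971)
flip (342609/852971) -> (852971/342609): both odd, 342609 mod 4 = 1, 852971 mod 4 = 3, so the flip contributes +1; sign now +1
(852971/342609): 852971 mod 342609 = 167753, so (852971/342609) = (167753/342609)
flip (167753/342609) -> (342609/167753): both odd, 167753 mod 4 = 1, 342609 mod 4 = 1, so the flip contributes +1; sign now +1
(342609/167753): 342609 mod 167753 = 7103, so (342609/167753) = (7103/167753)
flip (7103/167753) -> (167753/7103): both odd, 7103 mod 4 = 3, 167753 mod 4 = 1, so the flip contributes +1; sign now +1
(167753/7103): 167753 mod 7103 = 4384, so (167753/7103) = (4384/7103)
factor out 2^5: 4384 = 2^5·137; with 7103 mod 8 = 7, (2/7103) = +1; sign now +1; continue with (137/7103)
flip (137/7103) -> (7103/137): both odd, 137 mod 4 = 1, 7103 mod 4 = 3, so the flip contributes +1; sign now +1
(7103/137): 7103 mod 137 = 116, so (7103/137) = (116/137)
factor out 2^2: 116 = 2^2·29; with 137 mod 8 = 1, (2/137) = +1; sign now +1; continue with (29/137)
flip (29/137) -> (137/29): both odd, 29 mod 4 = 1, 137 mod 4 = 1, so the flip contributes +1; sign now +1
(137/29): 137 mod 29 = 21, so (137/29) = (21/29)
flip (21/29) -> (29/21): both odd, 21 mod 4 = 1, 29 mod 4 = 1, so the flip contributes +1; sign now +1
(29/21): 29 mod 21 = 8, so (29/21) = (8/21)
factor out 2^3: 8 = 2^3·1; with 21 mod 8 = 5, (2/21) = -1; sign now -1; continue with (1/21)
reached (1/21) = 1, so the symbol is -1

-1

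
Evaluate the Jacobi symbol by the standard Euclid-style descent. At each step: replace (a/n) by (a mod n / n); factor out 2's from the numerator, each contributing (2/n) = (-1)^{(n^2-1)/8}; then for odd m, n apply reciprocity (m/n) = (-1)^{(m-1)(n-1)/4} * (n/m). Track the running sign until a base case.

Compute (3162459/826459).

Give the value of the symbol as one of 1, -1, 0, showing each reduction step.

(3162459/826459) = (683082/826459)   [reduce mod 826459]
683082 = 2^1·341541; (2/826459) = -1 since 826459 mod 8 = 3, so (683082/826459) = (-1)^1·(341541/826459); sign now -1
reciprocity: (341541/826459) = +1·(826459/341541) since 341541 mod 4 = 1, 826459 mod 4 = 3; sign now -1
(826459/341541) = (143377/341541)   [reduce mod 341541]
reciprocity: (143377/341541) = +1·(341541/143377) since 143377 mod 4 = 1, 341541 mod 4 = 1; sign now -1
(341541/143377) = (54787/143377)   [reduce mod 143377]
reciprocity: (54787/143377) = +1·(143377/54787) since 54787 mod 4 = 3, 143377 mod 4 = 1; sign now -1
(143377/54787) = (33803/54787)   [reduce mod 54787]
reciprocity: (33803/54787) = -1·(54787/33803) since 33803 mod 4 = 3, 54787 mod 4 = 3; sign now +1
(54787/33803) = (20984/33803)   [reduce mod 33803]
20984 = 2^3·2623; (2/33803) = -1 since 33803 mod 8 = 3, so (20984/33803) = (-1)^3·(2623/33803); sign now -1
reciprocity: (2623/33803) = -1·(33803/2623) since 2623 mod 4 = 3, 33803 mod 4 = 3; sign now +1
(33803/2623) = (2327/2623)   [reduce mod 2623]
reciprocity: (2327/2623) = -1·(2623/2327) since 2327 mod 4 = 3, 2623 mod 4 = 3; sign now -1
(2623/2327) = (296/2327)   [reduce mod 2327]
296 = 2^3·37; (2/2327) = +1 since 2327 mod 8 = 7, so (296/2327) = (+1)^3·(37/2327); sign now -1
reciprocity: (37/2327) = +1·(2327/37) since 37 mod 4 = 1, 2327 mod 4 = 3; sign now -1
(2327/37) = (33/37)   [reduce mod 37]
reciprocity: (33/37) = +1·(37/33) since 33 mod 4 = 1, 37 mod 4 = 1; sign now -1
(37/33) = (4/33)   [reduce mod 33]
4 = 2^2·1; (2/33) = +1 since 33 mod 8 = 1, so (4/33) = (+1)^2·(1/33); sign now -1
(1/33) = 1; final value = sign = -1

-1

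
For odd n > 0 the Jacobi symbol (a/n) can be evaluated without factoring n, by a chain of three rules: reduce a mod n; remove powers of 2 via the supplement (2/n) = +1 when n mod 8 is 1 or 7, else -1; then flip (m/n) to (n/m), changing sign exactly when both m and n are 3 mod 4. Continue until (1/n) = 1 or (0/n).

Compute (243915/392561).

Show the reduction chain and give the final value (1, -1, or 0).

-1

reciprocity: (243915/392561) = +1·(392561/243915) since 243915 mod 4 = 3, 392561 mod 4 = 1; sign now +1
(392561/243915) = (148646/243915)   [reduce mod 243915]
148646 = 2^1·74323; (2/243915) = -1 since 243915 mod 8 = 3, so (148646/243915) = (-1)^1·(74323/243915); sign now -1
reciprocity: (74323/243915) = -1·(243915/74323) since 74323 mod 4 = 3, 243915 mod 4 = 3; sign now +1
(243915/74323) = (20946/74323)   [reduce mod 74323]
20946 = 2^1·10473; (2/74323) = -1 since 74323 mod 8 = 3, so (20946/74323) = (-1)^1·(10473/74323); sign now -1
reciprocity: (10473/74323) = +1·(74323/10473) since 10473 mod 4 = 1, 74323 mod 4 = 3; sign now -1
(74323/10473) = (1012/10473)   [reduce mod 10473]
1012 = 2^2·253; (2/10473) = +1 since 10473 mod 8 = 1, so (1012/10473) = (+1)^2·(253/10473); sign now -1
reciprocity: (253/10473) = +1·(10473/253) since 253 mod 4 = 1, 10473 mod 4 = 1; sign now -1
(10473/253) = (100/253)   [reduce mod 253]
100 = 2^2·25; (2/253) = -1 since 253 mod 8 = 5, so (100/253) = (-1)^2·(25/253); sign now -1
reciprocity: (25/253) = +1·(253/25) since 25 mod 4 = 1, 253 mod 4 = 1; sign now -1
(253/25) = (3/25)   [reduce mod 25]
reciprocity: (3/25) = +1·(25/3) since 3 mod 4 = 3, 25 mod 4 = 1; sign now -1
(25/3) = (1/3)   [reduce mod 3]
(1/3) = 1; final value = sign = -1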